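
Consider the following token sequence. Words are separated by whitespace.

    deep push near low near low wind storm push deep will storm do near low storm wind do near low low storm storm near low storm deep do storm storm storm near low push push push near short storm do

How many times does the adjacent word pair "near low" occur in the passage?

Scanning the 39 overlapping bigram windows for "near low":
  position 3–4: near low
  position 5–6: near low
  position 14–15: near low
  position 19–20: near low
  position 24–25: near low
  position 32–33: near low

6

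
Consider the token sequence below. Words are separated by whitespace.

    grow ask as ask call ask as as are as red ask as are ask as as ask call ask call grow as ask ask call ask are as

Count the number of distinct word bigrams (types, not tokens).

29 tokens → 28 bigram windows in total.
Repeated bigrams (each contributes count−1 duplicates):
  ask as: 4
  ask call: 4
  as ask: 3
  call ask: 3
  are as: 2
  as are: 2
  as as: 2
13 duplicate windows → 28 − 13 = 15 distinct.

15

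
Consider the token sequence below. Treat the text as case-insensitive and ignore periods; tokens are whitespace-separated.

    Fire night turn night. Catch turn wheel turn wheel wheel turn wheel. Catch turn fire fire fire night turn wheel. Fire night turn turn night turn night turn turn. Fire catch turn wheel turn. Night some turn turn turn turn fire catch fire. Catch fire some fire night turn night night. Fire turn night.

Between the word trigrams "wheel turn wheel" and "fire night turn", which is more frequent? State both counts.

"wheel turn wheel": 2 occurrences
"fire night turn": 4 occurrences

"fire night turn" (4 vs 2)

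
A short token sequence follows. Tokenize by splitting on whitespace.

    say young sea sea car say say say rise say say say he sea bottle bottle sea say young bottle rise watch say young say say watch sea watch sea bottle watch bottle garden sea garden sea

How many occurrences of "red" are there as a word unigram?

Scanning the 37 tokens for "red":
  (none found)

0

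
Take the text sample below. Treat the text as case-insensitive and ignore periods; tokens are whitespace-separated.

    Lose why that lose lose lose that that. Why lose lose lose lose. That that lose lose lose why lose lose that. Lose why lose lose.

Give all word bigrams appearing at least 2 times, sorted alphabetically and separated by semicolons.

Bigram counts meeting the condition (at least 2 times):
  lose lose: 9
  lose that: 3
  lose why: 3
  that lose: 3
  that that: 2
  why lose: 3

lose lose; lose that; lose why; that lose; that that; why lose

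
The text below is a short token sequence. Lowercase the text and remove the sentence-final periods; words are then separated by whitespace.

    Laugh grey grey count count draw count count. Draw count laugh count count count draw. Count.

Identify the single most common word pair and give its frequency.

"count count", 4 times

Bigram frequencies (highest first):
  count count: 4
  count draw: 3
  draw count: 3
  laugh grey: 1
  grey grey: 1
  grey count: 1
  … (2 more, each ≤ 1)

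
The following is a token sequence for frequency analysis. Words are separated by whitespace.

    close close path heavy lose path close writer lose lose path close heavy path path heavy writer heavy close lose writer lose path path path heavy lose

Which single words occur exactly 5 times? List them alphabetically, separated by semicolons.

close; heavy

Unigram counts meeting the condition (exactly 5 times):
  close: 5
  heavy: 5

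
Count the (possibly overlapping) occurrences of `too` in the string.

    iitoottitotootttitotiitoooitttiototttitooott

Sliding a length-3 window over the 44 characters (42 positions):
  position 3–5: too
  position 11–13: too
  position 23–25: too
  position 39–41: too

4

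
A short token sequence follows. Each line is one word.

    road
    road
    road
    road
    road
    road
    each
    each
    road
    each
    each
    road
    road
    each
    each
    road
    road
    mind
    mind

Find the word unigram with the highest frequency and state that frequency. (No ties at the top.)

"road", 11 times

Unigram frequencies (highest first):
  road: 11
  each: 6
  mind: 2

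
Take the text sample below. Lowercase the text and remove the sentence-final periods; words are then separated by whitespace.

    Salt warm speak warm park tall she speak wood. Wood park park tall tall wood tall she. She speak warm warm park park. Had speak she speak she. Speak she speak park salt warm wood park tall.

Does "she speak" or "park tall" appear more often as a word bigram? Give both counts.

"she speak": 5 occurrences
"park tall": 3 occurrences

"she speak" (5 vs 3)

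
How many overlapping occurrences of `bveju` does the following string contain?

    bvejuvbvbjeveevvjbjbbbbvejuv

Sliding a length-5 window over the 28 characters (24 positions):
  position 1–5: bveju
  position 23–27: bveju

2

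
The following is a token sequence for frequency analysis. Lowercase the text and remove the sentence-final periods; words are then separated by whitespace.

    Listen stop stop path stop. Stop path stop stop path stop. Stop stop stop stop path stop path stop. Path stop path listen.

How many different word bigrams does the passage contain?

23 tokens → 22 bigram windows in total.
Repeated bigrams (each contributes count−1 duplicates):
  stop path: 7
  stop stop: 7
  path stop: 6
17 duplicate windows → 22 − 17 = 5 distinct.

5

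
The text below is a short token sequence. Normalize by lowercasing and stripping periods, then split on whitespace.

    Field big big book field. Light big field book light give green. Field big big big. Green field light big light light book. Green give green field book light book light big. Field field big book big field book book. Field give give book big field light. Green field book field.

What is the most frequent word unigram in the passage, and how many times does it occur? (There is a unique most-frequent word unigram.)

"field", 13 times

Unigram frequencies (highest first):
  field: 13
  big: 11
  book: 10
  light: 8
  green: 5
  give: 4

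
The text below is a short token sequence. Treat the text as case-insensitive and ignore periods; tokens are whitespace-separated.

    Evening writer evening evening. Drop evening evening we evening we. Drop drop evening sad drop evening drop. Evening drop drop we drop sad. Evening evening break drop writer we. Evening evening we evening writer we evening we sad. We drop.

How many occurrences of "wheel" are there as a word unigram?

Scanning the 40 tokens for "wheel":
  (none found)

0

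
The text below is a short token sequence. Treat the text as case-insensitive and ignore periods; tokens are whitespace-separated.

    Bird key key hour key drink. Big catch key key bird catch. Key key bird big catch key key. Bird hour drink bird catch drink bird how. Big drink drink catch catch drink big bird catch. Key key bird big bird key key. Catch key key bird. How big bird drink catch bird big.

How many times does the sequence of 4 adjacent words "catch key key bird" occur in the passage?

Scanning the 51 overlapping 4-gram windows for "catch key key bird":
  position 8–11: catch key key bird
  position 12–15: catch key key bird
  position 17–20: catch key key bird
  position 36–39: catch key key bird
  position 44–47: catch key key bird

5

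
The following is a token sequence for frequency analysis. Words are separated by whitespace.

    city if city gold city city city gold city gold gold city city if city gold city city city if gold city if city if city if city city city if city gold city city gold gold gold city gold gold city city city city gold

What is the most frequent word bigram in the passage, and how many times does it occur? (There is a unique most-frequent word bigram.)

"city city", 11 times

Bigram frequencies (highest first):
  city city: 11
  city gold: 8
  gold city: 8
  city if: 7
  if city: 6
  gold gold: 4
  … (1 more, each ≤ 1)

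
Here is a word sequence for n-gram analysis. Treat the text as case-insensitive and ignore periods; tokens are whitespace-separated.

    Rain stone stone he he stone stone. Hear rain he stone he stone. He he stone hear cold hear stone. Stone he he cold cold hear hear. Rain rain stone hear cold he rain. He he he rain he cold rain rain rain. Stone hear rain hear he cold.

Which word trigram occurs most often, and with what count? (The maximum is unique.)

"stone he he", 3 times

Trigram frequencies (highest first):
  stone he he: 3
  stone stone he: 2
  he he stone: 2
  stone hear rain: 2
  he stone he: 2
  stone hear cold: 2
  … (31 more, each ≤ 2)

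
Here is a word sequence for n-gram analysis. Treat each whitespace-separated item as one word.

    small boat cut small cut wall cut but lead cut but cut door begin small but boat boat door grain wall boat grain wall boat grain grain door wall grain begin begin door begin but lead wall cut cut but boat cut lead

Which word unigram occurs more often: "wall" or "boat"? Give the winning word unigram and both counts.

"boat" (6 vs 5)

"wall": 5 occurrences
"boat": 6 occurrences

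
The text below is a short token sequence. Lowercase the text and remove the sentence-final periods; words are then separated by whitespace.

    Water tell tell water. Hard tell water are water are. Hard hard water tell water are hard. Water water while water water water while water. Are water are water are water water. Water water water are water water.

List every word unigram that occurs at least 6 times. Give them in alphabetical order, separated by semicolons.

Unigram counts meeting the condition (at least 6 times):
  are: 7
  water: 21

are; water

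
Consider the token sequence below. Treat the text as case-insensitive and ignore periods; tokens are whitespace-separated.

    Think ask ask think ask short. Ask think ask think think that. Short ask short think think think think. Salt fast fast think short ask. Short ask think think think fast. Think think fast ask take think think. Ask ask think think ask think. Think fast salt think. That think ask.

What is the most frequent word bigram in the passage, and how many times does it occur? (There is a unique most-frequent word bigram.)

"think think", 10 times

Bigram frequencies (highest first):
  think think: 10
  think ask: 6
  ask think: 6
  short ask: 4
  ask short: 3
  think fast: 3
  … (15 more, each ≤ 2)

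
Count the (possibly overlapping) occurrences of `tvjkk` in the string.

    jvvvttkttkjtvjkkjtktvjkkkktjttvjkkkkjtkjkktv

3

Sliding a length-5 window over the 44 characters (40 positions):
  position 12–16: tvjkk
  position 20–24: tvjkk
  position 30–34: tvjkk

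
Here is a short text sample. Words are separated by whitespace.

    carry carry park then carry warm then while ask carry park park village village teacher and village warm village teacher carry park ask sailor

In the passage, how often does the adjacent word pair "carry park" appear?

Scanning the 23 overlapping bigram windows for "carry park":
  position 2–3: carry park
  position 10–11: carry park
  position 21–22: carry park

3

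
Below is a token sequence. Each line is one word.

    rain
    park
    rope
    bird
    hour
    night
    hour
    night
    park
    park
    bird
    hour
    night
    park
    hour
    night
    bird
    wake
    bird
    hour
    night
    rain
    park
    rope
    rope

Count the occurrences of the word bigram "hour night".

5

Scanning the 24 overlapping bigram windows for "hour night":
  position 5–6: hour night
  position 7–8: hour night
  position 12–13: hour night
  position 15–16: hour night
  position 20–21: hour night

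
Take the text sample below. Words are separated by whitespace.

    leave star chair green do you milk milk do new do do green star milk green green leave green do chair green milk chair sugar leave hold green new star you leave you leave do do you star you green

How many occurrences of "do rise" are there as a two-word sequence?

0

Scanning the 39 overlapping bigram windows for "do rise":
  (none found)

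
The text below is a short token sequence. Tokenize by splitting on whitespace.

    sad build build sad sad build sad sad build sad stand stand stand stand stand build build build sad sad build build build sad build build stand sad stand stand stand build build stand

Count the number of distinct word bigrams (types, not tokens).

34 tokens → 33 bigram windows in total.
Repeated bigrams (each contributes count−1 duplicates):
  build build: 7
  stand stand: 6
  build sad: 5
  sad build: 5
  sad sad: 3
  build stand: 2
  sad stand: 2
  stand build: 2
24 duplicate windows → 33 − 24 = 9 distinct.

9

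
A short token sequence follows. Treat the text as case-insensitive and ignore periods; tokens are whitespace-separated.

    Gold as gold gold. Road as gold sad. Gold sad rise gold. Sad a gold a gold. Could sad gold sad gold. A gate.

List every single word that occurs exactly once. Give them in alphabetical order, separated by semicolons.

Unigram counts meeting the condition (exactly once):
  could: 1
  gate: 1
  rise: 1
  road: 1

could; gate; rise; road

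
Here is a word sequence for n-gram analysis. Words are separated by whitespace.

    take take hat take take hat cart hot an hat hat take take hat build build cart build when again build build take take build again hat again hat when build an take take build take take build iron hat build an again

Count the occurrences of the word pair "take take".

Scanning the 42 overlapping bigram windows for "take take":
  position 1–2: take take
  position 4–5: take take
  position 12–13: take take
  position 23–24: take take
  position 33–34: take take
  position 36–37: take take

6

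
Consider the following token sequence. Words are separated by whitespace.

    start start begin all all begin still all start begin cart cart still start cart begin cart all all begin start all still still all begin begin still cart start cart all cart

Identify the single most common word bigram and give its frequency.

Bigram frequencies (highest first):
  all begin: 3
  start begin: 2
  all all: 2
  begin still: 2
  still all: 2
  begin cart: 2
  … (17 more, each ≤ 2)

"all begin", 3 times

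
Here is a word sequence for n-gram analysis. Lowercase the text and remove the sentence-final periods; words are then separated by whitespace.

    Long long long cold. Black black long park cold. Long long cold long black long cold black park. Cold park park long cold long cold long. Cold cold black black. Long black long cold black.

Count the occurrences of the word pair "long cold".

Scanning the 34 overlapping bigram windows for "long cold":
  position 3–4: long cold
  position 11–12: long cold
  position 15–16: long cold
  position 22–23: long cold
  position 24–25: long cold
  position 26–27: long cold
  position 33–34: long cold

7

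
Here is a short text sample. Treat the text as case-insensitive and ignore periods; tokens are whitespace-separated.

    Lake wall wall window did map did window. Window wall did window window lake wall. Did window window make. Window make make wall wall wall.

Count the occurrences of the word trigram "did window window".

Scanning the 23 overlapping trigram windows for "did window window":
  position 7–9: did window window
  position 11–13: did window window
  position 16–18: did window window

3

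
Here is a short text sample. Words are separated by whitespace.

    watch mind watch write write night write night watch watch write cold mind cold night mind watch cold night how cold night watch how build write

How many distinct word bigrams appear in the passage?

26 tokens → 25 bigram windows in total.
Repeated bigrams (each contributes count−1 duplicates):
  cold night: 3
  mind watch: 2
  night watch: 2
  watch write: 2
  write night: 2
6 duplicate windows → 25 − 6 = 19 distinct.

19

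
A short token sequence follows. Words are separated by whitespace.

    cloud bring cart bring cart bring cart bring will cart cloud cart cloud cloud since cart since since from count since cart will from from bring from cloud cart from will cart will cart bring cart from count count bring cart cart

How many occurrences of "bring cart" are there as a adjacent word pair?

Scanning the 41 overlapping bigram windows for "bring cart":
  position 2–3: bring cart
  position 4–5: bring cart
  position 6–7: bring cart
  position 35–36: bring cart
  position 40–41: bring cart

5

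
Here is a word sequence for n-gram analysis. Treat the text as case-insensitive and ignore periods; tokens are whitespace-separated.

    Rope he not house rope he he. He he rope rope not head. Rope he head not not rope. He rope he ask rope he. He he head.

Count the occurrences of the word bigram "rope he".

Scanning the 27 overlapping bigram windows for "rope he":
  position 1–2: rope he
  position 5–6: rope he
  position 14–15: rope he
  position 19–20: rope he
  position 21–22: rope he
  position 24–25: rope he

6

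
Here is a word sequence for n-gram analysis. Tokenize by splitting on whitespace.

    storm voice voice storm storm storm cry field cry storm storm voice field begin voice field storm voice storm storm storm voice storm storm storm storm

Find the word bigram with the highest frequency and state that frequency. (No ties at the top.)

Bigram frequencies (highest first):
  storm storm: 8
  storm voice: 4
  voice storm: 3
  voice field: 2
  voice voice: 1
  storm cry: 1
  … (6 more, each ≤ 1)

"storm storm", 8 times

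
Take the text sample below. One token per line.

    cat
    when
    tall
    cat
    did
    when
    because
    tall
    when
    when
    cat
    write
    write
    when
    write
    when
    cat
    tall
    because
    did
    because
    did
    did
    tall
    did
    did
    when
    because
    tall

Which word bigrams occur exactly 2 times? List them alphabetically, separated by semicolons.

Bigram counts meeting the condition (exactly 2 times):
  because did: 2
  because tall: 2
  did did: 2
  did when: 2
  when because: 2
  when cat: 2
  write when: 2

because did; because tall; did did; did when; when because; when cat; write when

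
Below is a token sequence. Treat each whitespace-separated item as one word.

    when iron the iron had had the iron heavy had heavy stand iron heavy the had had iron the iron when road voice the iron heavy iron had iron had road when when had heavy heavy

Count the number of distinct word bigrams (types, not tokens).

24

36 tokens → 35 bigram windows in total.
Repeated bigrams (each contributes count−1 duplicates):
  the iron: 4
  iron had: 3
  iron heavy: 3
  had had: 2
  had heavy: 2
  had iron: 2
  iron the: 2
11 duplicate windows → 35 − 11 = 24 distinct.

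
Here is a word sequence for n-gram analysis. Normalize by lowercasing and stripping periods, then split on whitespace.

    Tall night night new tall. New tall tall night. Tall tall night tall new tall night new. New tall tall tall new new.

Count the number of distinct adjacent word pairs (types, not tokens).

8

23 tokens → 22 bigram windows in total.
Repeated bigrams (each contributes count−1 duplicates):
  new tall: 4
  tall night: 4
  tall tall: 4
  tall new: 3
  new new: 2
  night new: 2
  night tall: 2
14 duplicate windows → 22 − 14 = 8 distinct.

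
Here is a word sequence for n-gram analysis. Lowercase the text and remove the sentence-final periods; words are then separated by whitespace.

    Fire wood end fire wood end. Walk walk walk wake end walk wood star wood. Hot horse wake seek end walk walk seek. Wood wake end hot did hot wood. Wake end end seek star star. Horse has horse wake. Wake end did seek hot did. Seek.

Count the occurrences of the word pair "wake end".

Scanning the 46 overlapping bigram windows for "wake end":
  position 10–11: wake end
  position 25–26: wake end
  position 31–32: wake end
  position 41–42: wake end

4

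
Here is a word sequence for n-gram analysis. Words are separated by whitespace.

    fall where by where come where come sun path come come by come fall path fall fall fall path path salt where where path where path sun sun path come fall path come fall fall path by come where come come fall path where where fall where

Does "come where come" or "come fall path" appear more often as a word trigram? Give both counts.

"come where come": 2 occurrences
"come fall path": 3 occurrences

"come fall path" (3 vs 2)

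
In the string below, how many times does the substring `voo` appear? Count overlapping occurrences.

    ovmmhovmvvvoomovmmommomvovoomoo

2

Sliding a length-3 window over the 31 characters (29 positions):
  position 11–13: voo
  position 26–28: voo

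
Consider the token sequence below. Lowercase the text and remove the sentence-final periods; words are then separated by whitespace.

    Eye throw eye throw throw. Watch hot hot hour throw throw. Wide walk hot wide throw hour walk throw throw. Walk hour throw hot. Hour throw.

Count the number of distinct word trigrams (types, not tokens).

26 tokens → 24 trigram windows in total.
Repeated trigrams (each contributes count−1 duplicates):
  hot hour throw: 2
1 duplicate windows → 24 − 1 = 23 distinct.

23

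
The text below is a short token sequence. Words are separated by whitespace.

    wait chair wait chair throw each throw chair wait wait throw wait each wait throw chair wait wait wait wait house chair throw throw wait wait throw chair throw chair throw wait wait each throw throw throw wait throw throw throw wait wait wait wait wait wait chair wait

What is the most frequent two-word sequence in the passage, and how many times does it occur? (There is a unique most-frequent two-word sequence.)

Bigram frequencies (highest first):
  wait wait: 11
  throw wait: 5
  throw throw: 5
  chair wait: 4
  chair throw: 4
  throw chair: 4
  … (8 more, each ≤ 4)

"wait wait", 11 times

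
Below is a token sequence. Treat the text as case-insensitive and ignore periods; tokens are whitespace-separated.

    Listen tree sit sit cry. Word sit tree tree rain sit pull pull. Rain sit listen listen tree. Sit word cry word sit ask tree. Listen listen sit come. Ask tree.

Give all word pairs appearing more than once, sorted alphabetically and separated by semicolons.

Bigram counts meeting the condition (more than once):
  ask tree: 2
  cry word: 2
  listen listen: 2
  listen tree: 2
  rain sit: 2
  tree sit: 2
  word sit: 2

ask tree; cry word; listen listen; listen tree; rain sit; tree sit; word sit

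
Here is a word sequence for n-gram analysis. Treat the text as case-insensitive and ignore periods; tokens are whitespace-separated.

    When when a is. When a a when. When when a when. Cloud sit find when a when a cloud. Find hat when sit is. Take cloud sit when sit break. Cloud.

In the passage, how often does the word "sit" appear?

4

Scanning the 32 tokens for "sit":
  position 14: sit
  position 24: sit
  position 28: sit
  position 30: sit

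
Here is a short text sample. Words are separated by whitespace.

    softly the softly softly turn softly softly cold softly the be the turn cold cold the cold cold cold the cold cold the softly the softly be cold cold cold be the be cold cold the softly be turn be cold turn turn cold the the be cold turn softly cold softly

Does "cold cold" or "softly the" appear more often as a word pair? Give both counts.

"cold cold" (7 vs 3)

"cold cold": 7 occurrences
"softly the": 3 occurrences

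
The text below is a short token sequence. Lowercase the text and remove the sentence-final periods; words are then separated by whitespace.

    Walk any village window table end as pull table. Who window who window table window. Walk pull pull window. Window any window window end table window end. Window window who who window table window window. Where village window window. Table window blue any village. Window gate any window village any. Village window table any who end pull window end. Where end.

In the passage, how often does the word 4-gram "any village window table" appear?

2

Scanning the 58 overlapping 4-gram windows for "any village window table":
  position 2–5: any village window table
  position 50–53: any village window table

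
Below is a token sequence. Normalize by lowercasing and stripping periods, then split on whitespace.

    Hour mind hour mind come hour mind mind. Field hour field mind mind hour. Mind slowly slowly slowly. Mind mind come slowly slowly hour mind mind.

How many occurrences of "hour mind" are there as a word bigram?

Scanning the 25 overlapping bigram windows for "hour mind":
  position 1–2: hour mind
  position 3–4: hour mind
  position 6–7: hour mind
  position 14–15: hour mind
  position 24–25: hour mind

5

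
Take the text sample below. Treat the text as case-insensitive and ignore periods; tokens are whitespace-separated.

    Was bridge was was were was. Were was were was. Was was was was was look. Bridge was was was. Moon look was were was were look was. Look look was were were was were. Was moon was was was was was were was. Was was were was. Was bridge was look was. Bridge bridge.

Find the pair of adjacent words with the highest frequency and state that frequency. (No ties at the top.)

"was was", 15 times

Bigram frequencies (highest first):
  was was: 15
  was were: 9
  were was: 8
  look was: 4
  was bridge: 3
  bridge was: 3
  … (9 more, each ≤ 3)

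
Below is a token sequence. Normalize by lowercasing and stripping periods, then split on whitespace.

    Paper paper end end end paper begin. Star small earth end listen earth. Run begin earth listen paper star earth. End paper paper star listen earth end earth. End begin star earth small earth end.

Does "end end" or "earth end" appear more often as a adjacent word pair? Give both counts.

"end end": 2 occurrences
"earth end": 5 occurrences

"earth end" (5 vs 2)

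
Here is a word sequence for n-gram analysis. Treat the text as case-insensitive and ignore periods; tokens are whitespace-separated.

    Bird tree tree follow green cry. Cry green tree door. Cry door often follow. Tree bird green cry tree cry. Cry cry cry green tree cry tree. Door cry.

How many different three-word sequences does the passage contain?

23

29 tokens → 27 trigram windows in total.
Repeated trigrams (each contributes count−1 duplicates):
  cry cry cry: 2
  cry cry green: 2
  cry green tree: 2
  tree door cry: 2
4 duplicate windows → 27 − 4 = 23 distinct.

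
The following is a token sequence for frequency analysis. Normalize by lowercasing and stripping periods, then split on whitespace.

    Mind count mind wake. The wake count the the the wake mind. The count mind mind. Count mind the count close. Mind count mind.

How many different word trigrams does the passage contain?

24 tokens → 22 trigram windows in total.
Repeated trigrams (each contributes count−1 duplicates):
  mind count mind: 3
  mind the count: 2
3 duplicate windows → 22 − 3 = 19 distinct.

19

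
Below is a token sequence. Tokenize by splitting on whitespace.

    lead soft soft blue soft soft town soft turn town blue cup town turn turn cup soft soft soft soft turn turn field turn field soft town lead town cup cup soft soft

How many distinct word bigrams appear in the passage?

33 tokens → 32 bigram windows in total.
Repeated bigrams (each contributes count−1 duplicates):
  soft soft: 6
  cup soft: 2
  soft town: 2
  soft turn: 2
  turn field: 2
  turn turn: 2
10 duplicate windows → 32 − 10 = 22 distinct.

22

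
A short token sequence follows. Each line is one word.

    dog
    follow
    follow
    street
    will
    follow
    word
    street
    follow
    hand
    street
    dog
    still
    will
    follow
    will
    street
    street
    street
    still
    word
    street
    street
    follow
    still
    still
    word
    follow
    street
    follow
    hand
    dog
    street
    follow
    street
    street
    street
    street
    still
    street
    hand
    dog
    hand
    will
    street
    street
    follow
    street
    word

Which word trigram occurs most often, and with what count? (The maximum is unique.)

Trigram frequencies (highest first):
  street street street: 3
  street follow hand: 2
  will street street: 2
  street street still: 2
  street street follow: 2
  street follow street: 2
  … (34 more, each ≤ 1)

"street street street", 3 times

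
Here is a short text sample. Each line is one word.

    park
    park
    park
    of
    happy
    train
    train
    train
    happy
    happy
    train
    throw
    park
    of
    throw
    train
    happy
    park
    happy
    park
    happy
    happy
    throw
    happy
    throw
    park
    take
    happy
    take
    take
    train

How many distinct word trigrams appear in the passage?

28

31 tokens → 29 trigram windows in total.
Repeated trigrams (each contributes count−1 duplicates):
  happy park happy: 2
1 duplicate windows → 29 − 1 = 28 distinct.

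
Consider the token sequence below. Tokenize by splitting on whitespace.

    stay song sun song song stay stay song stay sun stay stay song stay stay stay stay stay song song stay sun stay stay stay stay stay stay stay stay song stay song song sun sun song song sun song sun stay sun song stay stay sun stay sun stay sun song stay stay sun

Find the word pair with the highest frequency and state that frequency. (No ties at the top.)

Bigram frequencies (highest first):
  stay stay: 15
  song stay: 7
  stay sun: 7
  stay song: 6
  sun song: 5
  sun stay: 5
  … (3 more, each ≤ 4)

"stay stay", 15 times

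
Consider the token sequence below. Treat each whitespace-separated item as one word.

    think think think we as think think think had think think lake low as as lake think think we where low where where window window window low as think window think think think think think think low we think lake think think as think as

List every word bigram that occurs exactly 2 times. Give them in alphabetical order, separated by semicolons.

Bigram counts meeting the condition (exactly 2 times):
  lake think: 2
  low as: 2
  think as: 2
  think lake: 2
  think we: 2
  window window: 2

lake think; low as; think as; think lake; think we; window window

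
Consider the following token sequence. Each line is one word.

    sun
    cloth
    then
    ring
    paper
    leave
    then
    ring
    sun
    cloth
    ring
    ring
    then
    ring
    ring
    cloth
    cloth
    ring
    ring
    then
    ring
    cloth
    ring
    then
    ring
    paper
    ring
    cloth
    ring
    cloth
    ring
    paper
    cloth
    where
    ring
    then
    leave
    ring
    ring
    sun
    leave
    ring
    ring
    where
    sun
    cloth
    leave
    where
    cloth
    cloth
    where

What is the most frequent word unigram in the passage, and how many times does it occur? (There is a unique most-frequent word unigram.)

"ring", 19 times

Unigram frequencies (highest first):
  ring: 19
  cloth: 11
  then: 6
  sun: 4
  leave: 4
  where: 4
  … (1 more, each ≤ 3)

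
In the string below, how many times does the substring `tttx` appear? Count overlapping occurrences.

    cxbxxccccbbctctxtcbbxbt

0

Sliding a length-4 window over the 23 characters (20 positions):
  (no match at any position)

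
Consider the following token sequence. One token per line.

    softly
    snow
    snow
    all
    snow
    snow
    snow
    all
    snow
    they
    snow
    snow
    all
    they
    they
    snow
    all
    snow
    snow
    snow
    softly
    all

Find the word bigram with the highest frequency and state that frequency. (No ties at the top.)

Bigram frequencies (highest first):
  snow snow: 6
  snow all: 4
  all snow: 3
  they snow: 2
  softly snow: 1
  snow they: 1
  … (4 more, each ≤ 1)

"snow snow", 6 times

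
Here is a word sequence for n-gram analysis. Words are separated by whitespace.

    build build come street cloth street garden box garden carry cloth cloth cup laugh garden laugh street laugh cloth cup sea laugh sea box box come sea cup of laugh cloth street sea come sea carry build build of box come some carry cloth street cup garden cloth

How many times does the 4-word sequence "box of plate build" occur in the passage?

0

Scanning the 45 overlapping 4-gram windows for "box of plate build":
  (none found)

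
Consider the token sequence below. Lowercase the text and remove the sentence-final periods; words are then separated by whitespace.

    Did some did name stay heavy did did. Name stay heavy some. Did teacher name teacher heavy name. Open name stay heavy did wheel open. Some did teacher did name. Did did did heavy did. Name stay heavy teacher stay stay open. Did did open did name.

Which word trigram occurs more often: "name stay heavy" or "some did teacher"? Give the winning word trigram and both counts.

"name stay heavy" (4 vs 2)

"name stay heavy": 4 occurrences
"some did teacher": 2 occurrences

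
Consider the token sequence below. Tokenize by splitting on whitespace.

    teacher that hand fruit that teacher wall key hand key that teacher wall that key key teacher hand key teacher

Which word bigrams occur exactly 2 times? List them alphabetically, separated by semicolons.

Bigram counts meeting the condition (exactly 2 times):
  hand key: 2
  key teacher: 2
  teacher wall: 2
  that teacher: 2

hand key; key teacher; teacher wall; that teacher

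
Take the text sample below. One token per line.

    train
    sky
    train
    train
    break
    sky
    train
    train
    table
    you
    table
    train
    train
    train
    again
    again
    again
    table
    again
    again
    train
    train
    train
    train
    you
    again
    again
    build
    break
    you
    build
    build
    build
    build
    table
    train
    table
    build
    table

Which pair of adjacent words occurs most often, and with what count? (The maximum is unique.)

Bigram frequencies (highest first):
  train train: 7
  again again: 4
  build build: 3
  sky train: 2
  train table: 2
  table train: 2
  … (17 more, each ≤ 2)

"train train", 7 times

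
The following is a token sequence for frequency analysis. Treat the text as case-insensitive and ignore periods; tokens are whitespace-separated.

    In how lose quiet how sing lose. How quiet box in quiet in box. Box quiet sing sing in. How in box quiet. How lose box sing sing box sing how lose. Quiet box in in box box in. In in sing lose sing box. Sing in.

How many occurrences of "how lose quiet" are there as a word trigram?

Scanning the 45 overlapping trigram windows for "how lose quiet":
  position 2–4: how lose quiet
  position 31–33: how lose quiet

2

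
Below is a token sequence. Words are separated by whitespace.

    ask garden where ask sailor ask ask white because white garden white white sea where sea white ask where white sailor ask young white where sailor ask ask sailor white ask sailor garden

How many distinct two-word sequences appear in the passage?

26

33 tokens → 32 bigram windows in total.
Repeated bigrams (each contributes count−1 duplicates):
  ask sailor: 3
  sailor ask: 3
  ask ask: 2
  white ask: 2
6 duplicate windows → 32 − 6 = 26 distinct.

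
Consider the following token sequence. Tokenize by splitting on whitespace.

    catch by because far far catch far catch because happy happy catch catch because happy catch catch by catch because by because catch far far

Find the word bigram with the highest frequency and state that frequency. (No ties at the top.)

"catch because", 3 times

Bigram frequencies (highest first):
  catch because: 3
  catch by: 2
  by because: 2
  far far: 2
  far catch: 2
  catch far: 2
  … (8 more, each ≤ 2)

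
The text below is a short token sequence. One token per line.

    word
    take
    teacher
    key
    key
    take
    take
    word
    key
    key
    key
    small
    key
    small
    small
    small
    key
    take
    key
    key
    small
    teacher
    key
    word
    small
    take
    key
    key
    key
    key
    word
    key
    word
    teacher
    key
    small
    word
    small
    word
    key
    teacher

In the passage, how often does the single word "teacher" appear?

Scanning the 41 tokens for "teacher":
  position 3: teacher
  position 22: teacher
  position 34: teacher
  position 41: teacher

4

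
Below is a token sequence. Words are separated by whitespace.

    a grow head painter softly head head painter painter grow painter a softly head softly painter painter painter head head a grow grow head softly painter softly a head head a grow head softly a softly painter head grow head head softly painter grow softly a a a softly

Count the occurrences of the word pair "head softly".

4

Scanning the 48 overlapping bigram windows for "head softly":
  position 14–15: head softly
  position 24–25: head softly
  position 33–34: head softly
  position 41–42: head softly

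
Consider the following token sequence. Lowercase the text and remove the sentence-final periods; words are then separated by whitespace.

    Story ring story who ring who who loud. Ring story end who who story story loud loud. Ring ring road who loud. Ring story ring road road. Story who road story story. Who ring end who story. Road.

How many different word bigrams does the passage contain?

38 tokens → 37 bigram windows in total.
Repeated bigrams (each contributes count−1 duplicates):
  loud ring: 3
  ring story: 3
  story who: 3
  end who: 2
  ring road: 2
  road story: 2
  story ring: 2
  story story: 2
  … (4 more repeated)
15 duplicate windows → 37 − 15 = 22 distinct.

22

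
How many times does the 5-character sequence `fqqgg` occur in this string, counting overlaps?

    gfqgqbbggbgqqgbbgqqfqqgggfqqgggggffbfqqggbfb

Sliding a length-5 window over the 44 characters (40 positions):
  position 20–24: fqqgg
  position 26–30: fqqgg
  position 37–41: fqqgg

3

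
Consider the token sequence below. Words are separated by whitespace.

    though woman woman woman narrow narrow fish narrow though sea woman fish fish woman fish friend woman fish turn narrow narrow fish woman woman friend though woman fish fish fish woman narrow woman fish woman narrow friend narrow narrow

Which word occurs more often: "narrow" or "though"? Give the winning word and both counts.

"narrow": 9 occurrences
"though": 3 occurrences

"narrow" (9 vs 3)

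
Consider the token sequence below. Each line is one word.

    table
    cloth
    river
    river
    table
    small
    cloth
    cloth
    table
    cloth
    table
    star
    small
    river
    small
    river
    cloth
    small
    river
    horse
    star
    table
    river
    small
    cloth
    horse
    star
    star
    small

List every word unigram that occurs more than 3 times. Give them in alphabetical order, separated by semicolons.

cloth; river; small; star; table

Unigram counts meeting the condition (more than 3 times):
  cloth: 6
  river: 6
  small: 6
  star: 4
  table: 5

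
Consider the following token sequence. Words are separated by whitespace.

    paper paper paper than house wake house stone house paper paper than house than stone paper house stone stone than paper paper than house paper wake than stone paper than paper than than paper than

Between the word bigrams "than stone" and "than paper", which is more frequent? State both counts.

"than stone": 2 occurrences
"than paper": 3 occurrences

"than paper" (3 vs 2)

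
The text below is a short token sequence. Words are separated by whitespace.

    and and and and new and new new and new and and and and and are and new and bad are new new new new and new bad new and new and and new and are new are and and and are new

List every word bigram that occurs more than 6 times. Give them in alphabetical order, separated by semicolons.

and and; and new; new and

Bigram counts meeting the condition (more than 6 times):
  and and: 10
  and new: 7
  new and: 8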